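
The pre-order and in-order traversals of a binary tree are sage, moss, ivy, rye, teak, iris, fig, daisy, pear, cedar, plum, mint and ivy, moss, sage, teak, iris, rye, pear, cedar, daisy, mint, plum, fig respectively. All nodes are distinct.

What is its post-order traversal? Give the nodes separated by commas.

The first element of pre-order is the root; it splits in-order into left and right subtrees.
Root sage: left subtree has 2 nodes {ivy, moss}, right has 9 {teak, iris, rye, pear, cedar, daisy, mint, plum, fig}.
  Root moss: left subtree has 1 node {ivy}, right has 0 { }.
  Root rye: left subtree has 2 nodes {teak, iris}, right has 6 {pear, cedar, daisy, mint, plum, fig}.
    Root teak: left subtree has 0 nodes { }, right has 1 {iris}.
    Root fig: left subtree has 5 nodes {pear, cedar, daisy, mint, plum}, right has 0 { }.
      Root daisy: left subtree has 2 nodes {pear, cedar}, right has 2 {mint, plum}.
        Root pear: left subtree has 0 nodes { }, right has 1 {cedar}.
        Root plum: left subtree has 1 node {mint}, right has 0 { }.

ivy, moss, iris, teak, cedar, pear, mint, plum, daisy, fig, rye, sage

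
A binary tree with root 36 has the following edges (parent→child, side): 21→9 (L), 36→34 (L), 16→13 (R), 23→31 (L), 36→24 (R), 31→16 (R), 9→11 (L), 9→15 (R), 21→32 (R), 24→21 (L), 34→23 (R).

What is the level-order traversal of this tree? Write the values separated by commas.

36, 34, 24, 23, 21, 31, 9, 32, 16, 11, 15, 13

Level-order visits nodes level by level from the root, left to right within each level.
Level 0: 36
Level 1: 34, 24
Level 2: 23, 21
Level 3: 31, 9, 32
Level 4: 16, 11, 15
Level 5: 13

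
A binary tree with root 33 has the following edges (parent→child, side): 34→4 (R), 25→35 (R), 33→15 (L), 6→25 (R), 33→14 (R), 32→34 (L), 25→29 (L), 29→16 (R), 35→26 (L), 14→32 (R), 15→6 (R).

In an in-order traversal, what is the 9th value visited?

14

In-order visits the left subtree, then the node, then the right subtree.
At 33: go left to 15.
  At 15: no left child.
  Visit 15.
  At 15: go right to 6.
    At 6: no left child.
    Visit 6.
    At 6: go right to 25.
      At 25: go left to 29.
        At 29: no left child.
        Visit 29.
        At 29: go right to 16.
          16 is a leaf — visit 16.
      Visit 25.
      At 25: go right to 35.
        At 35: go left to 26.
          26 is a leaf — visit 26.
        Visit 35.
        At 35: no right child.
Visit 33.
At 33: go right to 14.
  At 14: no left child.
  Visit 14.
  At 14: go right to 32.
    At 32: go left to 34.
      At 34: no left child.
      Visit 34.
      At 34: go right to 4.
        4 is a leaf — visit 4.
    Visit 32.
    At 32: no right child.
Full in-order sequence: 15, 6, 29, 16, 25, 26, 35, 33, 14, 34, 4, 32.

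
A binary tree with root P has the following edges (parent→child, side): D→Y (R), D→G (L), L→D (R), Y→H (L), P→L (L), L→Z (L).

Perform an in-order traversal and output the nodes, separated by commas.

Z, L, G, D, H, Y, P

In-order visits the left subtree, then the node, then the right subtree.
At P: go left to L.
  At L: go left to Z.
    Z is a leaf — visit Z.
  Visit L.
  At L: go right to D.
    At D: go left to G.
      G is a leaf — visit G.
    Visit D.
    At D: go right to Y.
      At Y: go left to H.
        H is a leaf — visit H.
      Visit Y.
      At Y: no right child.
Visit P.
At P: no right child.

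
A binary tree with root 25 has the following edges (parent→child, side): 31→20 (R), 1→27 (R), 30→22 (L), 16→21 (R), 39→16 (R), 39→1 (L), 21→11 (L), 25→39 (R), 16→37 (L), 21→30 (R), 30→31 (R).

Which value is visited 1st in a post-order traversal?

27

Post-order visits the left subtree, then the right subtree, then the node.
At 25: no left child.
At 25: go right to 39.
  At 39: go left to 1.
    At 1: no left child.
    At 1: go right to 27.
      27 is a leaf — visit 27.
    Visit 1.
  At 39: go right to 16.
    At 16: go left to 37.
      37 is a leaf — visit 37.
    At 16: go right to 21.
      At 21: go left to 11.
        11 is a leaf — visit 11.
      At 21: go right to 30.
        At 30: go left to 22.
          22 is a leaf — visit 22.
        At 30: go right to 31.
          At 31: no left child.
          At 31: go right to 20.
            20 is a leaf — visit 20.
          Visit 31.
        Visit 30.
      Visit 21.
    Visit 16.
  Visit 39.
Visit 25.
Full post-order sequence: 27, 1, 37, 11, 22, 20, 31, 30, 21, 16, 39, 25.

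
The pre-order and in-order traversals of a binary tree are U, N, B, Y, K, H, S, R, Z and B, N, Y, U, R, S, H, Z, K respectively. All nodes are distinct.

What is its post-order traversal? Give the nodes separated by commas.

The first element of pre-order is the root; it splits in-order into left and right subtrees.
Root U: left subtree has 3 nodes {B, N, Y}, right has 5 {R, S, H, Z, K}.
  Root N: left subtree has 1 node {B}, right has 1 {Y}.
  Root K: left subtree has 4 nodes {R, S, H, Z}, right has 0 { }.
    Root H: left subtree has 2 nodes {R, S}, right has 1 {Z}.
      Root S: left subtree has 1 node {R}, right has 0 { }.

B, Y, N, R, S, Z, H, K, U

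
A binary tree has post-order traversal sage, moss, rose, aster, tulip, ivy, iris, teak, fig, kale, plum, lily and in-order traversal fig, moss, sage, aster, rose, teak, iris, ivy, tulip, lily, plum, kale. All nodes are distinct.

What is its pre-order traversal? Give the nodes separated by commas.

lily, fig, teak, aster, moss, sage, rose, iris, ivy, tulip, plum, kale

The last element of post-order is the root; it splits in-order into left and right subtrees.
Root lily: left subtree has 9 nodes {fig, moss, sage, aster, rose, teak, iris, ivy, tulip}, right has 2 {plum, kale}.
  Root fig: left subtree has 0 nodes { }, right has 8 {moss, sage, aster, rose, teak, iris, ivy, tulip}.
    Root teak: left subtree has 4 nodes {moss, sage, aster, rose}, right has 3 {iris, ivy, tulip}.
      Root aster: left subtree has 2 nodes {moss, sage}, right has 1 {rose}.
        Root moss: left subtree has 0 nodes { }, right has 1 {sage}.
      Root iris: left subtree has 0 nodes { }, right has 2 {ivy, tulip}.
        Root ivy: left subtree has 0 nodes { }, right has 1 {tulip}.
  Root plum: left subtree has 0 nodes { }, right has 1 {kale}.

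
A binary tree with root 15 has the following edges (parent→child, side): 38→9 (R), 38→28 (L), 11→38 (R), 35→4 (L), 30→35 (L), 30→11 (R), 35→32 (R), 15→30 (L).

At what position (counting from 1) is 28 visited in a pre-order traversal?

8

Pre-order visits the node, then its left subtree, then its right subtree.
Visit 15.
At 15: go left to 30.
  Visit 30.
  At 30: go left to 35.
    Visit 35.
    At 35: go left to 4.
      4 is a leaf — visit 4.
    At 35: go right to 32.
      32 is a leaf — visit 32.
  At 30: go right to 11.
    Visit 11.
    At 11: no left child.
    At 11: go right to 38.
      Visit 38.
      At 38: go left to 28.
        28 is a leaf — visit 28.
      At 38: go right to 9.
        9 is a leaf — visit 9.
At 15: no right child.
Full pre-order sequence: 15, 30, 35, 4, 32, 11, 38, 28, 9.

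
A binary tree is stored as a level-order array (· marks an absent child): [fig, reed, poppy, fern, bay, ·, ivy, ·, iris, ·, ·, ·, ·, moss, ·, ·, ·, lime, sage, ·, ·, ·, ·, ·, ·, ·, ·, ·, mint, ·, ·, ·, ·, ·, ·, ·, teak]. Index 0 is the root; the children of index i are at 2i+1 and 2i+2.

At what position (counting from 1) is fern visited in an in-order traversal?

1

In-order visits the left subtree, then the node, then the right subtree.
At fig: go left to reed.
  At reed: go left to fern.
    At fern: no left child.
    Visit fern.
    At fern: go right to iris.
      At iris: go left to lime.
        At lime: no left child.
        Visit lime.
        At lime: go right to teak.
          teak is a leaf — visit teak.
      Visit iris.
      At iris: go right to sage.
        sage is a leaf — visit sage.
  Visit reed.
  At reed: go right to bay.
    bay is a leaf — visit bay.
Visit fig.
At fig: go right to poppy.
  At poppy: no left child.
  Visit poppy.
  At poppy: go right to ivy.
    At ivy: go left to moss.
      At moss: no left child.
      Visit moss.
      At moss: go right to mint.
        mint is a leaf — visit mint.
    Visit ivy.
    At ivy: no right child.
Full in-order sequence: fern, lime, teak, iris, sage, reed, bay, fig, poppy, moss, mint, ivy.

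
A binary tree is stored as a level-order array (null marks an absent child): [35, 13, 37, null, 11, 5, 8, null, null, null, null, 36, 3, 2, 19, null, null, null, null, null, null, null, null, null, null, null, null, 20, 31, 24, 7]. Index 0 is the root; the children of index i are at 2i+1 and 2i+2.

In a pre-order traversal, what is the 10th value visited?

Pre-order visits the node, then its left subtree, then its right subtree.
Visit 35.
At 35: go left to 13.
  Visit 13.
  At 13: no left child.
  At 13: go right to 11.
    11 is a leaf — visit 11.
At 35: go right to 37.
  Visit 37.
  At 37: go left to 5.
    Visit 5.
    At 5: go left to 36.
      36 is a leaf — visit 36.
    At 5: go right to 3.
      3 is a leaf — visit 3.
  At 37: go right to 8.
    Visit 8.
    At 8: go left to 2.
      Visit 2.
      At 2: go left to 20.
        20 is a leaf — visit 20.
      At 2: go right to 31.
        31 is a leaf — visit 31.
    At 8: go right to 19.
      Visit 19.
      At 19: go left to 24.
        24 is a leaf — visit 24.
      At 19: go right to 7.
        7 is a leaf — visit 7.
Full pre-order sequence: 35, 13, 11, 37, 5, 36, 3, 8, 2, 20, 31, 19, 24, 7.

20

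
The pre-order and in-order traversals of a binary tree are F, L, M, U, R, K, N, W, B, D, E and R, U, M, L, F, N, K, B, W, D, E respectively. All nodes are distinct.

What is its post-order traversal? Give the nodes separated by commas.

R, U, M, L, N, B, E, D, W, K, F

The first element of pre-order is the root; it splits in-order into left and right subtrees.
Root F: left subtree has 4 nodes {R, U, M, L}, right has 6 {N, K, B, W, D, E}.
  Root L: left subtree has 3 nodes {R, U, M}, right has 0 { }.
    Root M: left subtree has 2 nodes {R, U}, right has 0 { }.
      Root U: left subtree has 1 node {R}, right has 0 { }.
  Root K: left subtree has 1 node {N}, right has 4 {B, W, D, E}.
    Root W: left subtree has 1 node {B}, right has 2 {D, E}.
      Root D: left subtree has 0 nodes { }, right has 1 {E}.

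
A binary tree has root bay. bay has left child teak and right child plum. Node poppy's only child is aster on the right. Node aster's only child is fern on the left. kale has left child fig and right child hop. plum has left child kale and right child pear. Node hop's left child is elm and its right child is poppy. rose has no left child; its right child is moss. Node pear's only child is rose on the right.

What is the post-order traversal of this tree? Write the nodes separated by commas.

Post-order visits the left subtree, then the right subtree, then the node.
At bay: go left to teak.
  teak is a leaf — visit teak.
At bay: go right to plum.
  At plum: go left to kale.
    At kale: go left to fig.
      fig is a leaf — visit fig.
    At kale: go right to hop.
      At hop: go left to elm.
        elm is a leaf — visit elm.
      At hop: go right to poppy.
        At poppy: no left child.
        At poppy: go right to aster.
          At aster: go left to fern.
            fern is a leaf — visit fern.
          At aster: no right child.
          Visit aster.
        Visit poppy.
      Visit hop.
    Visit kale.
  At plum: go right to pear.
    At pear: no left child.
    At pear: go right to rose.
      At rose: no left child.
      At rose: go right to moss.
        moss is a leaf — visit moss.
      Visit rose.
    Visit pear.
  Visit plum.
Visit bay.

teak, fig, elm, fern, aster, poppy, hop, kale, moss, rose, pear, plum, bay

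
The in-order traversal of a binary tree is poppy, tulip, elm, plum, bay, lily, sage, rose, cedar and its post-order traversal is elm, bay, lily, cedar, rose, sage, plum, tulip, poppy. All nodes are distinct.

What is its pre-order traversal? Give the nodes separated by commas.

poppy, tulip, plum, elm, sage, lily, bay, rose, cedar

The last element of post-order is the root; it splits in-order into left and right subtrees.
Root poppy: left subtree has 0 nodes { }, right has 8 {tulip, elm, plum, bay, lily, sage, rose, cedar}.
  Root tulip: left subtree has 0 nodes { }, right has 7 {elm, plum, bay, lily, sage, rose, cedar}.
    Root plum: left subtree has 1 node {elm}, right has 5 {bay, lily, sage, rose, cedar}.
      Root sage: left subtree has 2 nodes {bay, lily}, right has 2 {rose, cedar}.
        Root lily: left subtree has 1 node {bay}, right has 0 { }.
        Root rose: left subtree has 0 nodes { }, right has 1 {cedar}.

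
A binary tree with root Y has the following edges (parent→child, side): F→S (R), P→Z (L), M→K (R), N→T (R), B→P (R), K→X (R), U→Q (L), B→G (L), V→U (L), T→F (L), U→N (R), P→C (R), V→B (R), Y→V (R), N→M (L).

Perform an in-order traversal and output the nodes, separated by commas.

Y, Q, U, M, K, X, N, F, S, T, V, G, B, Z, P, C

In-order visits the left subtree, then the node, then the right subtree.
At Y: no left child.
Visit Y.
At Y: go right to V.
  At V: go left to U.
    At U: go left to Q.
      Q is a leaf — visit Q.
    Visit U.
    At U: go right to N.
      At N: go left to M.
        At M: no left child.
        Visit M.
        At M: go right to K.
          At K: no left child.
          Visit K.
          At K: go right to X.
            X is a leaf — visit X.
      Visit N.
      At N: go right to T.
        At T: go left to F.
          At F: no left child.
          Visit F.
          At F: go right to S.
            S is a leaf — visit S.
        Visit T.
        At T: no right child.
  Visit V.
  At V: go right to B.
    At B: go left to G.
      G is a leaf — visit G.
    Visit B.
    At B: go right to P.
      At P: go left to Z.
        Z is a leaf — visit Z.
      Visit P.
      At P: go right to C.
        C is a leaf — visit C.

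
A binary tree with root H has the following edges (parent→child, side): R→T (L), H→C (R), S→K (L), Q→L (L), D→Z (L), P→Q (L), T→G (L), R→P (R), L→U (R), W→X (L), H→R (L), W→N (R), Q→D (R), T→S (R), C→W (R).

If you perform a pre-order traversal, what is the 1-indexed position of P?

7

Pre-order visits the node, then its left subtree, then its right subtree.
Visit H.
At H: go left to R.
  Visit R.
  At R: go left to T.
    Visit T.
    At T: go left to G.
      G is a leaf — visit G.
    At T: go right to S.
      Visit S.
      At S: go left to K.
        K is a leaf — visit K.
      At S: no right child.
  At R: go right to P.
    Visit P.
    At P: go left to Q.
      Visit Q.
      At Q: go left to L.
        Visit L.
        At L: no left child.
        At L: go right to U.
          U is a leaf — visit U.
      At Q: go right to D.
        Visit D.
        At D: go left to Z.
          Z is a leaf — visit Z.
        At D: no right child.
    At P: no right child.
At H: go right to C.
  Visit C.
  At C: no left child.
  At C: go right to W.
    Visit W.
    At W: go left to X.
      X is a leaf — visit X.
    At W: go right to N.
      N is a leaf — visit N.
Full pre-order sequence: H, R, T, G, S, K, P, Q, L, U, D, Z, C, W, X, N.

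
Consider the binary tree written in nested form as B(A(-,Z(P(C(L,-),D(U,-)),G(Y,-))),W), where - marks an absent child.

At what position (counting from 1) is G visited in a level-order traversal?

6

Level-order visits nodes level by level from the root, left to right within each level.
Level 0: B
Level 1: A, W
Level 2: Z
Level 3: P, G
Level 4: C, D, Y
Level 5: L, U
Full level-order sequence: B, A, W, Z, P, G, C, D, Y, L, U.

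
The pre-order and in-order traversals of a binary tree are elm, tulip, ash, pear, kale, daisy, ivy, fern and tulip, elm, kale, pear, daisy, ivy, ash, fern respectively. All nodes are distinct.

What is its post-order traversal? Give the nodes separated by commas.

tulip, kale, ivy, daisy, pear, fern, ash, elm

The first element of pre-order is the root; it splits in-order into left and right subtrees.
Root elm: left subtree has 1 node {tulip}, right has 6 {kale, pear, daisy, ivy, ash, fern}.
  Root ash: left subtree has 4 nodes {kale, pear, daisy, ivy}, right has 1 {fern}.
    Root pear: left subtree has 1 node {kale}, right has 2 {daisy, ivy}.
      Root daisy: left subtree has 0 nodes { }, right has 1 {ivy}.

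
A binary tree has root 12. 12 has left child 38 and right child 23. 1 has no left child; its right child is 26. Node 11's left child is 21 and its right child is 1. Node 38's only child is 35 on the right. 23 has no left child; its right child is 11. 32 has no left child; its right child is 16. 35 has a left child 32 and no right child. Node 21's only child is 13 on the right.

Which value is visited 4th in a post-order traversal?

38

Post-order visits the left subtree, then the right subtree, then the node.
At 12: go left to 38.
  At 38: no left child.
  At 38: go right to 35.
    At 35: go left to 32.
      At 32: no left child.
      At 32: go right to 16.
        16 is a leaf — visit 16.
      Visit 32.
    At 35: no right child.
    Visit 35.
  Visit 38.
At 12: go right to 23.
  At 23: no left child.
  At 23: go right to 11.
    At 11: go left to 21.
      At 21: no left child.
      At 21: go right to 13.
        13 is a leaf — visit 13.
      Visit 21.
    At 11: go right to 1.
      At 1: no left child.
      At 1: go right to 26.
        26 is a leaf — visit 26.
      Visit 1.
    Visit 11.
  Visit 23.
Visit 12.
Full post-order sequence: 16, 32, 35, 38, 13, 21, 26, 1, 11, 23, 12.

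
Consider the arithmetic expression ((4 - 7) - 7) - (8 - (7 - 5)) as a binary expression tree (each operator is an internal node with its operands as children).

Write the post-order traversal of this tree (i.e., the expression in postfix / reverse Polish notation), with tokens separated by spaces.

Post-order on an expression tree gives postfix notation: for each operator, emit left operand, right operand, then the operator.

4 7 - 7 - 8 7 5 - - -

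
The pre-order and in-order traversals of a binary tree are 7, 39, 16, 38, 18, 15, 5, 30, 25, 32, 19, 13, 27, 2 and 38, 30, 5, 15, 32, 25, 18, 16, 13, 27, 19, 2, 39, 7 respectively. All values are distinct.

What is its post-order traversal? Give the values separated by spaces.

30 5 32 25 15 18 38 27 13 2 19 16 39 7

The first element of pre-order is the root; it splits in-order into left and right subtrees.
Root 7: left subtree has 13 nodes {38, 30, 5, 15, 32, 25, 18, 16, 13, 27, 19, 2, 39}, right has 0 { }.
  Root 39: left subtree has 12 nodes {38, 30, 5, 15, 32, 25, 18, 16, 13, 27, 19, 2}, right has 0 { }.
    Root 16: left subtree has 7 nodes {38, 30, 5, 15, 32, 25, 18}, right has 4 {13, 27, 19, 2}.
      Root 38: left subtree has 0 nodes { }, right has 6 {30, 5, 15, 32, 25, 18}.
        Root 18: left subtree has 5 nodes {30, 5, 15, 32, 25}, right has 0 { }.
          Root 15: left subtree has 2 nodes {30, 5}, right has 2 {32, 25}.
            Root 5: left subtree has 1 node {30}, right has 0 { }.
            Root 25: left subtree has 1 node {32}, right has 0 { }.
      Root 19: left subtree has 2 nodes {13, 27}, right has 1 {2}.
        Root 13: left subtree has 0 nodes { }, right has 1 {27}.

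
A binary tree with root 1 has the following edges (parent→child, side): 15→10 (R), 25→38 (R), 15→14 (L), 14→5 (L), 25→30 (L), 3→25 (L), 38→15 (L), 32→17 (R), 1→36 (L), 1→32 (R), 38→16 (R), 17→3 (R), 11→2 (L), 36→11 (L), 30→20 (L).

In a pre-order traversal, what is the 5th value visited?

32

Pre-order visits the node, then its left subtree, then its right subtree.
Visit 1.
At 1: go left to 36.
  Visit 36.
  At 36: go left to 11.
    Visit 11.
    At 11: go left to 2.
      2 is a leaf — visit 2.
    At 11: no right child.
  At 36: no right child.
At 1: go right to 32.
  Visit 32.
  At 32: no left child.
  At 32: go right to 17.
    Visit 17.
    At 17: no left child.
    At 17: go right to 3.
      Visit 3.
      At 3: go left to 25.
        Visit 25.
        At 25: go left to 30.
          Visit 30.
          At 30: go left to 20.
            20 is a leaf — visit 20.
          At 30: no right child.
        At 25: go right to 38.
          Visit 38.
          At 38: go left to 15.
            Visit 15.
            At 15: go left to 14.
              Visit 14.
              At 14: go left to 5.
                5 is a leaf — visit 5.
              At 14: no right child.
            At 15: go right to 10.
              10 is a leaf — visit 10.
          At 38: go right to 16.
            16 is a leaf — visit 16.
      At 3: no right child.
Full pre-order sequence: 1, 36, 11, 2, 32, 17, 3, 25, 30, 20, 38, 15, 14, 5, 10, 16.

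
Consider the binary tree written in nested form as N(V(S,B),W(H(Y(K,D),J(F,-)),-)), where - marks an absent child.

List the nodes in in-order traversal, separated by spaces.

In-order visits the left subtree, then the node, then the right subtree.
At N: go left to V.
  At V: go left to S.
    S is a leaf — visit S.
  Visit V.
  At V: go right to B.
    B is a leaf — visit B.
Visit N.
At N: go right to W.
  At W: go left to H.
    At H: go left to Y.
      At Y: go left to K.
        K is a leaf — visit K.
      Visit Y.
      At Y: go right to D.
        D is a leaf — visit D.
    Visit H.
    At H: go right to J.
      At J: go left to F.
        F is a leaf — visit F.
      Visit J.
      At J: no right child.
  Visit W.
  At W: no right child.

S V B N K Y D H F J W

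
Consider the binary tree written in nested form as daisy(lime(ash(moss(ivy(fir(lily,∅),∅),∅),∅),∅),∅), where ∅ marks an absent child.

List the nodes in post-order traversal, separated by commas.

lily, fir, ivy, moss, ash, lime, daisy

Post-order visits the left subtree, then the right subtree, then the node.
At daisy: go left to lime.
  At lime: go left to ash.
    At ash: go left to moss.
      At moss: go left to ivy.
        At ivy: go left to fir.
          At fir: go left to lily.
            lily is a leaf — visit lily.
          At fir: no right child.
          Visit fir.
        At ivy: no right child.
        Visit ivy.
      At moss: no right child.
      Visit moss.
    At ash: no right child.
    Visit ash.
  At lime: no right child.
  Visit lime.
At daisy: no right child.
Visit daisy.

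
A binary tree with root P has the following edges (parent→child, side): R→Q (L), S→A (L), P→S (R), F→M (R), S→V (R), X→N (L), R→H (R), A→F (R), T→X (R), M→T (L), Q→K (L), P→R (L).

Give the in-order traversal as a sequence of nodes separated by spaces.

K Q R H P A F T N X M S V

In-order visits the left subtree, then the node, then the right subtree.
At P: go left to R.
  At R: go left to Q.
    At Q: go left to K.
      K is a leaf — visit K.
    Visit Q.
    At Q: no right child.
  Visit R.
  At R: go right to H.
    H is a leaf — visit H.
Visit P.
At P: go right to S.
  At S: go left to A.
    At A: no left child.
    Visit A.
    At A: go right to F.
      At F: no left child.
      Visit F.
      At F: go right to M.
        At M: go left to T.
          At T: no left child.
          Visit T.
          At T: go right to X.
            At X: go left to N.
              N is a leaf — visit N.
            Visit X.
            At X: no right child.
        Visit M.
        At M: no right child.
  Visit S.
  At S: go right to V.
    V is a leaf — visit V.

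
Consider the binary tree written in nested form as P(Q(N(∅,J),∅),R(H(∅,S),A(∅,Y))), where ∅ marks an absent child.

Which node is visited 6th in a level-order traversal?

Level-order visits nodes level by level from the root, left to right within each level.
Level 0: P
Level 1: Q, R
Level 2: N, H, A
Level 3: J, S, Y
Full level-order sequence: P, Q, R, N, H, A, J, S, Y.

A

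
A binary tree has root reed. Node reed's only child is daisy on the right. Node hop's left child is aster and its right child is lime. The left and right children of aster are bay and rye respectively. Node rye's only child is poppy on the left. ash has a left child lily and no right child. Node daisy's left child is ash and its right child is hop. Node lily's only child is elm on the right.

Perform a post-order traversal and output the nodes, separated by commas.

elm, lily, ash, bay, poppy, rye, aster, lime, hop, daisy, reed

Post-order visits the left subtree, then the right subtree, then the node.
At reed: no left child.
At reed: go right to daisy.
  At daisy: go left to ash.
    At ash: go left to lily.
      At lily: no left child.
      At lily: go right to elm.
        elm is a leaf — visit elm.
      Visit lily.
    At ash: no right child.
    Visit ash.
  At daisy: go right to hop.
    At hop: go left to aster.
      At aster: go left to bay.
        bay is a leaf — visit bay.
      At aster: go right to rye.
        At rye: go left to poppy.
          poppy is a leaf — visit poppy.
        At rye: no right child.
        Visit rye.
      Visit aster.
    At hop: go right to lime.
      lime is a leaf — visit lime.
    Visit hop.
  Visit daisy.
Visit reed.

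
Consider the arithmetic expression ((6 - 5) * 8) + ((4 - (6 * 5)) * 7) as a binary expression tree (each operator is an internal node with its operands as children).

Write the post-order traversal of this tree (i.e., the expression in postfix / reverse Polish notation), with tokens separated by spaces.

Post-order on an expression tree gives postfix notation: for each operator, emit left operand, right operand, then the operator.

6 5 - 8 * 4 6 5 * - 7 * +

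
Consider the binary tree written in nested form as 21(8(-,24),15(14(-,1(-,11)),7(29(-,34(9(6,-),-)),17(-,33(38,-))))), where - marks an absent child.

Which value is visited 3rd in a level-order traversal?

Level-order visits nodes level by level from the root, left to right within each level.
Level 0: 21
Level 1: 8, 15
Level 2: 24, 14, 7
Level 3: 1, 29, 17
Level 4: 11, 34, 33
Level 5: 9, 38
Level 6: 6
Full level-order sequence: 21, 8, 15, 24, 14, 7, 1, 29, 17, 11, 34, 33, 9, 38, 6.

15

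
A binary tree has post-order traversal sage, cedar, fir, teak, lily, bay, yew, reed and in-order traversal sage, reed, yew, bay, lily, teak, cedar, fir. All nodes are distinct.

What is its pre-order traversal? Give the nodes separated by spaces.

The last element of post-order is the root; it splits in-order into left and right subtrees.
Root reed: left subtree has 1 node {sage}, right has 6 {yew, bay, lily, teak, cedar, fir}.
  Root yew: left subtree has 0 nodes { }, right has 5 {bay, lily, teak, cedar, fir}.
    Root bay: left subtree has 0 nodes { }, right has 4 {lily, teak, cedar, fir}.
      Root lily: left subtree has 0 nodes { }, right has 3 {teak, cedar, fir}.
        Root teak: left subtree has 0 nodes { }, right has 2 {cedar, fir}.
          Root fir: left subtree has 1 node {cedar}, right has 0 { }.

reed sage yew bay lily teak fir cedar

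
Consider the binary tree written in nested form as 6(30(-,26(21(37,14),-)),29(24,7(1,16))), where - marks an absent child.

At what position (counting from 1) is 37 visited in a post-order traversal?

1

Post-order visits the left subtree, then the right subtree, then the node.
At 6: go left to 30.
  At 30: no left child.
  At 30: go right to 26.
    At 26: go left to 21.
      At 21: go left to 37.
        37 is a leaf — visit 37.
      At 21: go right to 14.
        14 is a leaf — visit 14.
      Visit 21.
    At 26: no right child.
    Visit 26.
  Visit 30.
At 6: go right to 29.
  At 29: go left to 24.
    24 is a leaf — visit 24.
  At 29: go right to 7.
    At 7: go left to 1.
      1 is a leaf — visit 1.
    At 7: go right to 16.
      16 is a leaf — visit 16.
    Visit 7.
  Visit 29.
Visit 6.
Full post-order sequence: 37, 14, 21, 26, 30, 24, 1, 16, 7, 29, 6.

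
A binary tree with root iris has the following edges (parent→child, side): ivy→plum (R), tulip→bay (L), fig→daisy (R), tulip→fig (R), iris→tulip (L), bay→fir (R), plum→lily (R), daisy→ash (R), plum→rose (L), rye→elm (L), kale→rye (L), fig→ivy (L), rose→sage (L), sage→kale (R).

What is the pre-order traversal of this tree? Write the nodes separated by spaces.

Pre-order visits the node, then its left subtree, then its right subtree.
Visit iris.
At iris: go left to tulip.
  Visit tulip.
  At tulip: go left to bay.
    Visit bay.
    At bay: no left child.
    At bay: go right to fir.
      fir is a leaf — visit fir.
  At tulip: go right to fig.
    Visit fig.
    At fig: go left to ivy.
      Visit ivy.
      At ivy: no left child.
      At ivy: go right to plum.
        Visit plum.
        At plum: go left to rose.
          Visit rose.
          At rose: go left to sage.
            Visit sage.
            At sage: no left child.
            At sage: go right to kale.
              Visit kale.
              At kale: go left to rye.
                Visit rye.
                At rye: go left to elm.
                  elm is a leaf — visit elm.
                At rye: no right child.
              At kale: no right child.
          At rose: no right child.
        At plum: go right to lily.
          lily is a leaf — visit lily.
    At fig: go right to daisy.
      Visit daisy.
      At daisy: no left child.
      At daisy: go right to ash.
        ash is a leaf — visit ash.
At iris: no right child.

iris tulip bay fir fig ivy plum rose sage kale rye elm lily daisy ash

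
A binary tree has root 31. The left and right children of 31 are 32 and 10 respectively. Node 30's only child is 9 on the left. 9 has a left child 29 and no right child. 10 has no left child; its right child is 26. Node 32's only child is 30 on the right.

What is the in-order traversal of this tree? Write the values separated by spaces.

In-order visits the left subtree, then the node, then the right subtree.
At 31: go left to 32.
  At 32: no left child.
  Visit 32.
  At 32: go right to 30.
    At 30: go left to 9.
      At 9: go left to 29.
        29 is a leaf — visit 29.
      Visit 9.
      At 9: no right child.
    Visit 30.
    At 30: no right child.
Visit 31.
At 31: go right to 10.
  At 10: no left child.
  Visit 10.
  At 10: go right to 26.
    26 is a leaf — visit 26.

32 29 9 30 31 10 26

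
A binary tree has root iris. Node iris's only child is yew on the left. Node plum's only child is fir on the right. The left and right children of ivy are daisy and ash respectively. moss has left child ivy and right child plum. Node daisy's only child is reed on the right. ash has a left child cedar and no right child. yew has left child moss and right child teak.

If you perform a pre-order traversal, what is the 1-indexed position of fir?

Pre-order visits the node, then its left subtree, then its right subtree.
Visit iris.
At iris: go left to yew.
  Visit yew.
  At yew: go left to moss.
    Visit moss.
    At moss: go left to ivy.
      Visit ivy.
      At ivy: go left to daisy.
        Visit daisy.
        At daisy: no left child.
        At daisy: go right to reed.
          reed is a leaf — visit reed.
      At ivy: go right to ash.
        Visit ash.
        At ash: go left to cedar.
          cedar is a leaf — visit cedar.
        At ash: no right child.
    At moss: go right to plum.
      Visit plum.
      At plum: no left child.
      At plum: go right to fir.
        fir is a leaf — visit fir.
  At yew: go right to teak.
    teak is a leaf — visit teak.
At iris: no right child.
Full pre-order sequence: iris, yew, moss, ivy, daisy, reed, ash, cedar, plum, fir, teak.

10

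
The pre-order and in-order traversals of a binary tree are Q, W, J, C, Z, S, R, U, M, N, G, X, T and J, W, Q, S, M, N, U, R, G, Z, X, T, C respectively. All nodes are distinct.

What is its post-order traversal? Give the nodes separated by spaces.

The first element of pre-order is the root; it splits in-order into left and right subtrees.
Root Q: left subtree has 2 nodes {J, W}, right has 10 {S, M, N, U, R, G, Z, X, T, C}.
  Root W: left subtree has 1 node {J}, right has 0 { }.
  Root C: left subtree has 9 nodes {S, M, N, U, R, G, Z, X, T}, right has 0 { }.
    Root Z: left subtree has 6 nodes {S, M, N, U, R, G}, right has 2 {X, T}.
      Root S: left subtree has 0 nodes { }, right has 5 {M, N, U, R, G}.
        Root R: left subtree has 3 nodes {M, N, U}, right has 1 {G}.
          Root U: left subtree has 2 nodes {M, N}, right has 0 { }.
            Root M: left subtree has 0 nodes { }, right has 1 {N}.
      Root X: left subtree has 0 nodes { }, right has 1 {T}.

J W N M U G R S T X Z C Q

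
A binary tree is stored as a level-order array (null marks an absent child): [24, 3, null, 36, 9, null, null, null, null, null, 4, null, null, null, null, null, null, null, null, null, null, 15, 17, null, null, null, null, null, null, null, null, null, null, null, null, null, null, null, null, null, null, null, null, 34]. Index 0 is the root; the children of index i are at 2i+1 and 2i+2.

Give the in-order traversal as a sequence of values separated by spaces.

In-order visits the left subtree, then the node, then the right subtree.
At 24: go left to 3.
  At 3: go left to 36.
    36 is a leaf — visit 36.
  Visit 3.
  At 3: go right to 9.
    At 9: no left child.
    Visit 9.
    At 9: go right to 4.
      At 4: go left to 15.
        At 15: go left to 34.
          34 is a leaf — visit 34.
        Visit 15.
        At 15: no right child.
      Visit 4.
      At 4: go right to 17.
        17 is a leaf — visit 17.
Visit 24.
At 24: no right child.

36 3 9 34 15 4 17 24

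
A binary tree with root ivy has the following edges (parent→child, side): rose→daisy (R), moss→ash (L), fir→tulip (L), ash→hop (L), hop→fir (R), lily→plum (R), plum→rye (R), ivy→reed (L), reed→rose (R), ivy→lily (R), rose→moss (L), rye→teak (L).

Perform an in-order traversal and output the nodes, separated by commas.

In-order visits the left subtree, then the node, then the right subtree.
At ivy: go left to reed.
  At reed: no left child.
  Visit reed.
  At reed: go right to rose.
    At rose: go left to moss.
      At moss: go left to ash.
        At ash: go left to hop.
          At hop: no left child.
          Visit hop.
          At hop: go right to fir.
            At fir: go left to tulip.
              tulip is a leaf — visit tulip.
            Visit fir.
            At fir: no right child.
        Visit ash.
        At ash: no right child.
      Visit moss.
      At moss: no right child.
    Visit rose.
    At rose: go right to daisy.
      daisy is a leaf — visit daisy.
Visit ivy.
At ivy: go right to lily.
  At lily: no left child.
  Visit lily.
  At lily: go right to plum.
    At plum: no left child.
    Visit plum.
    At plum: go right to rye.
      At rye: go left to teak.
        teak is a leaf — visit teak.
      Visit rye.
      At rye: no right child.

reed, hop, tulip, fir, ash, moss, rose, daisy, ivy, lily, plum, teak, rye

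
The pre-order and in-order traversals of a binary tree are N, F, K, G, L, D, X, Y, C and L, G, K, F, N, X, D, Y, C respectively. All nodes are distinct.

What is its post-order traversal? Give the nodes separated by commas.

L, G, K, F, X, C, Y, D, N

The first element of pre-order is the root; it splits in-order into left and right subtrees.
Root N: left subtree has 4 nodes {L, G, K, F}, right has 4 {X, D, Y, C}.
  Root F: left subtree has 3 nodes {L, G, K}, right has 0 { }.
    Root K: left subtree has 2 nodes {L, G}, right has 0 { }.
      Root G: left subtree has 1 node {L}, right has 0 { }.
  Root D: left subtree has 1 node {X}, right has 2 {Y, C}.
    Root Y: left subtree has 0 nodes { }, right has 1 {C}.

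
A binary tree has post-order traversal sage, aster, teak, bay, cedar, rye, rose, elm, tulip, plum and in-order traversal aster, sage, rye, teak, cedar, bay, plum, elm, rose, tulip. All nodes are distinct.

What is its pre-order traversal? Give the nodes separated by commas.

plum, rye, aster, sage, cedar, teak, bay, tulip, elm, rose

The last element of post-order is the root; it splits in-order into left and right subtrees.
Root plum: left subtree has 6 nodes {aster, sage, rye, teak, cedar, bay}, right has 3 {elm, rose, tulip}.
  Root rye: left subtree has 2 nodes {aster, sage}, right has 3 {teak, cedar, bay}.
    Root aster: left subtree has 0 nodes { }, right has 1 {sage}.
    Root cedar: left subtree has 1 node {teak}, right has 1 {bay}.
  Root tulip: left subtree has 2 nodes {elm, rose}, right has 0 { }.
    Root elm: left subtree has 0 nodes { }, right has 1 {rose}.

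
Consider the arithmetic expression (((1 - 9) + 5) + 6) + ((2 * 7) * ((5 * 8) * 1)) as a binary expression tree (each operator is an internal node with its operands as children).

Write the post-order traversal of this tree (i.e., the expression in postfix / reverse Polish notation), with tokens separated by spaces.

Post-order on an expression tree gives postfix notation: for each operator, emit left operand, right operand, then the operator.

1 9 - 5 + 6 + 2 7 * 5 8 * 1 * * +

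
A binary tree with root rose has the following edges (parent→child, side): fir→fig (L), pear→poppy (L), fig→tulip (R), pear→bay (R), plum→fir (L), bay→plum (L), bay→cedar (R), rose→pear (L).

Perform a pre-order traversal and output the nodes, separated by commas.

Pre-order visits the node, then its left subtree, then its right subtree.
Visit rose.
At rose: go left to pear.
  Visit pear.
  At pear: go left to poppy.
    poppy is a leaf — visit poppy.
  At pear: go right to bay.
    Visit bay.
    At bay: go left to plum.
      Visit plum.
      At plum: go left to fir.
        Visit fir.
        At fir: go left to fig.
          Visit fig.
          At fig: no left child.
          At fig: go right to tulip.
            tulip is a leaf — visit tulip.
        At fir: no right child.
      At plum: no right child.
    At bay: go right to cedar.
      cedar is a leaf — visit cedar.
At rose: no right child.

rose, pear, poppy, bay, plum, fir, fig, tulip, cedar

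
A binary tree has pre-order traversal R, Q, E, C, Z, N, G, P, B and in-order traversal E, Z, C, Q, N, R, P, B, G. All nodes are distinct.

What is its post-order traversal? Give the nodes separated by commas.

Z, C, E, N, Q, B, P, G, R

The first element of pre-order is the root; it splits in-order into left and right subtrees.
Root R: left subtree has 5 nodes {E, Z, C, Q, N}, right has 3 {P, B, G}.
  Root Q: left subtree has 3 nodes {E, Z, C}, right has 1 {N}.
    Root E: left subtree has 0 nodes { }, right has 2 {Z, C}.
      Root C: left subtree has 1 node {Z}, right has 0 { }.
  Root G: left subtree has 2 nodes {P, B}, right has 0 { }.
    Root P: left subtree has 0 nodes { }, right has 1 {B}.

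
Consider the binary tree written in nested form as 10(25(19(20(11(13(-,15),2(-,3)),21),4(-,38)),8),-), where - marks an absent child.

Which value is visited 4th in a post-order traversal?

2

Post-order visits the left subtree, then the right subtree, then the node.
At 10: go left to 25.
  At 25: go left to 19.
    At 19: go left to 20.
      At 20: go left to 11.
        At 11: go left to 13.
          At 13: no left child.
          At 13: go right to 15.
            15 is a leaf — visit 15.
          Visit 13.
        At 11: go right to 2.
          At 2: no left child.
          At 2: go right to 3.
            3 is a leaf — visit 3.
          Visit 2.
        Visit 11.
      At 20: go right to 21.
        21 is a leaf — visit 21.
      Visit 20.
    At 19: go right to 4.
      At 4: no left child.
      At 4: go right to 38.
        38 is a leaf — visit 38.
      Visit 4.
    Visit 19.
  At 25: go right to 8.
    8 is a leaf — visit 8.
  Visit 25.
At 10: no right child.
Visit 10.
Full post-order sequence: 15, 13, 3, 2, 11, 21, 20, 38, 4, 19, 8, 25, 10.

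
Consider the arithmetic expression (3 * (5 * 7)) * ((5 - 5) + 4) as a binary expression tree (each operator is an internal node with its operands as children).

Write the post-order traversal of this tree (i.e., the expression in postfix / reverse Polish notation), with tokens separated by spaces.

Post-order on an expression tree gives postfix notation: for each operator, emit left operand, right operand, then the operator.

3 5 7 * * 5 5 - 4 + *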